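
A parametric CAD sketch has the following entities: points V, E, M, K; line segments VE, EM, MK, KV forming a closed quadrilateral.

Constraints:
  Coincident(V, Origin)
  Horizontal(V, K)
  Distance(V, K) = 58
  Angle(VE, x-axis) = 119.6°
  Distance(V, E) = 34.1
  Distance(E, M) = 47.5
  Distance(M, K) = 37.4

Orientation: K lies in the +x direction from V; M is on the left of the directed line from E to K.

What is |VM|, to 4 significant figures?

39.60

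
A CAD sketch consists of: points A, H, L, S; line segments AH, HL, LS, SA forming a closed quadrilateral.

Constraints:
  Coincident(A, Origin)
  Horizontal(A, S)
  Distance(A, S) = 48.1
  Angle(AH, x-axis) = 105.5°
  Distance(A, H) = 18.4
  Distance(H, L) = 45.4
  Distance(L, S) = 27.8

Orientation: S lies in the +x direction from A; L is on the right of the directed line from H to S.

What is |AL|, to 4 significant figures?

30.06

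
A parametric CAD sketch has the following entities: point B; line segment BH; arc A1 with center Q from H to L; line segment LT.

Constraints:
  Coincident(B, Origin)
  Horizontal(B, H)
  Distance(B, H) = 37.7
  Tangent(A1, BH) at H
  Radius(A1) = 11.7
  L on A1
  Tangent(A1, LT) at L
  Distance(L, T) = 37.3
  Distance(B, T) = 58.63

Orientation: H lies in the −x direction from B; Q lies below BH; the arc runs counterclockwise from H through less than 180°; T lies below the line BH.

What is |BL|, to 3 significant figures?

51.0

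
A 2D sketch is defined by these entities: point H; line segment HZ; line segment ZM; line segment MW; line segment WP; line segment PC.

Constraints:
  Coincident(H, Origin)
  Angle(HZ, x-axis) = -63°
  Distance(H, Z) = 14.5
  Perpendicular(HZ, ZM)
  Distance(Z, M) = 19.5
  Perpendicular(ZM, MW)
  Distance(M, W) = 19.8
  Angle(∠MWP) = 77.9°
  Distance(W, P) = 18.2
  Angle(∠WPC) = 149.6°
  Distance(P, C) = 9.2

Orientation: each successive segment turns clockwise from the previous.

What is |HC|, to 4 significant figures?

6.940

∠MWP = 77.9° gives WP at 14.90° from the x-axis; with |WP| = 18.2, P = (-2.193, 0.5493). ∠WPC = 149.6° gives PC at -15.50° from the x-axis; with |PC| = 9.2, C = (6.673, -1.909). Then |HC| = |C − H| = 6.940.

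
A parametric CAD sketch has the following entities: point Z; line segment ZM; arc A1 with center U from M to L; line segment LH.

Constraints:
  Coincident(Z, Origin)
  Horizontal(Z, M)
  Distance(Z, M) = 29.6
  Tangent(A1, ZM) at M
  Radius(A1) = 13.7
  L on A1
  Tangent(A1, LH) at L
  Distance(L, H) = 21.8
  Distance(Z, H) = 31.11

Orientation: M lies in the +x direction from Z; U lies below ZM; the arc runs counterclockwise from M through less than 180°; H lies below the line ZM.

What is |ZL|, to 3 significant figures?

19.0

Checks: Z.y = 0.00, M.y = 0.00 ✓; |UL| = 13.70 ✓; ∠(UL, LH) = 90.00° ✓; |LH| = 21.80 ✓; |ZH| = 31.11 ✓.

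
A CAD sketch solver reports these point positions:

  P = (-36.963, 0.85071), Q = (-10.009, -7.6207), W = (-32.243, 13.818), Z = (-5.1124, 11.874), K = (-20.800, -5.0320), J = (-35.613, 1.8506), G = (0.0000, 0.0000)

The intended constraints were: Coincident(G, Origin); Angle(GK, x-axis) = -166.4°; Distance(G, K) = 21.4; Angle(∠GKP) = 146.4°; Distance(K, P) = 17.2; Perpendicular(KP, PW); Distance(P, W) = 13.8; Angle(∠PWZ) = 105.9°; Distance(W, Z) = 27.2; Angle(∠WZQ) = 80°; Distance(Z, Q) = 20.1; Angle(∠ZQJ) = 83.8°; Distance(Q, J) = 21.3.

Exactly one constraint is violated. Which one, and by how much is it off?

Distance(Q, J) = 21.3 — off by 6.00.

G = (0.00, 0.00) ✓; GK at -166.4° ✓; |GK| = 21.40 ✓; ∠GKP = 146.4° ✓; |KP| = 17.20 ✓; ∠(KP, PW) = 90.00° ✓; |PW| = 13.80 ✓; ∠PWZ = 105.9° ✓; |WZ| = 27.20 ✓; ∠WZQ = 80.00° ✓; |ZQ| = 20.10 ✓; ∠ZQJ = 83.80° ✓; |QJ| = 27.30 ✗.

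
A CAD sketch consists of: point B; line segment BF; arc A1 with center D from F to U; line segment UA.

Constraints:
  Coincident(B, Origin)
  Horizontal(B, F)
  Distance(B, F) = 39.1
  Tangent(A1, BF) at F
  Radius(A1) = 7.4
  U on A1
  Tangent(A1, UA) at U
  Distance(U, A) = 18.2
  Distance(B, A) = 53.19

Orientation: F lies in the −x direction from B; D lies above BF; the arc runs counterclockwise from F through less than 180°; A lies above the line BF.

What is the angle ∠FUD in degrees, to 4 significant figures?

22.62°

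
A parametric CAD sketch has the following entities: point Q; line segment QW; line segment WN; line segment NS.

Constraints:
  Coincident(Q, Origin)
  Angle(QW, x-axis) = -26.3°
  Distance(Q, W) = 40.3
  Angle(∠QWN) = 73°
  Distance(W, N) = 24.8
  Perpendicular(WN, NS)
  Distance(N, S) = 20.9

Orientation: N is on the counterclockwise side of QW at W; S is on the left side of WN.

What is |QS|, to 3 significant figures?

21.9

Q is at the origin; QW runs at -26.3° with length 40.3, so W = 40.3·(cos -26.3°, sin -26.3°) = (36.1, -17.9). ∠QWN = 73.0°, so WN runs at -26.3° + (180° − 73.0°) = 80.7° from the x-axis; with |WN| = 24.8, N = W + 24.8·(cos 80.7°, sin 80.7°) = (40.1, 6.62). WN is perpendicular to NS; with |NS| = 20.9 on the left of WN, S = N + 20.9·(-0.987, 0.162) = (19.5, 10.0). Then |QS| = |S − Q| = 21.9.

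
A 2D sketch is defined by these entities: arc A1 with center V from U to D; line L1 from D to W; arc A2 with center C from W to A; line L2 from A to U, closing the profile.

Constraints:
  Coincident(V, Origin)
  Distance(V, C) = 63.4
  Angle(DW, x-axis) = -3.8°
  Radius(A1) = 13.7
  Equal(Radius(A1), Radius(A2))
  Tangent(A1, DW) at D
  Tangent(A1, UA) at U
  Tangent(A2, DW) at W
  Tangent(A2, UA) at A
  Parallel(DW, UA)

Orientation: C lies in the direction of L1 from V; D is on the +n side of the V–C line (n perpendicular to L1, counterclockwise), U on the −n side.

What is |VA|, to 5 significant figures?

64.863

The slot axis is L1's direction at -3.8°, so u = (cos -3.8°, sin -3.8°) = (0.99780, -0.066274) and n = (−sin -3.8°, cos -3.8°) = (0.066274, 0.99780). V is at the origin and C lies 63.4 along u from V, so C = 63.4·u = (63.261, -4.2018). Tangency of A1 to both parallel lines with radius 13.7 puts D and U at V ± 13.7·n: D = (0.90795, 13.670), U = (-0.90795, -13.670). Equal radii place W and A the same way about C: W = C + 13.7·n = (64.169, 9.4681), A = C − 13.7·n = (62.353, -17.872). Then |VA| = |A − V| = 64.863.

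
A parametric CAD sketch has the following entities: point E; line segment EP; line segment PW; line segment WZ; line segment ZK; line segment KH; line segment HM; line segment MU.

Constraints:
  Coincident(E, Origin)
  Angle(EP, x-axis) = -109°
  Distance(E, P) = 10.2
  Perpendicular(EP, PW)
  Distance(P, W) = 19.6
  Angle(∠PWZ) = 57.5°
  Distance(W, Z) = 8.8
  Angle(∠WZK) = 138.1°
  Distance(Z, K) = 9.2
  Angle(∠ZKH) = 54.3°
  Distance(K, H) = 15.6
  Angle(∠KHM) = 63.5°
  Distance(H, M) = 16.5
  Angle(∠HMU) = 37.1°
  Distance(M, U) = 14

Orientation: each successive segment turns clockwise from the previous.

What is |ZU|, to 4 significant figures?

6.473

E is at the origin; EP runs at -109.0° with length 10.2, so P = (-3.321, -9.644). EP ⟂ PW, so PW runs at 161.0°; with |PW| = 19.6, W = (-21.85, -3.263). ∠PWZ = 57.5° gives WZ at 38.50° from the x-axis; with |WZ| = 8.8, Z = (-14.97, 2.215). ∠WZK = 138.1° gives ZK at -3.400° from the x-axis; with |ZK| = 9.2, K = (-5.782, 1.669). ∠ZKH = 54.3° gives KH at -129.1° from the x-axis; with |KH| = 15.6, H = (-15.62, -10.44). ∠KHM = 63.5° gives HM at 114.4° from the x-axis; with |HM| = 16.5, M = (-22.44, 4.589). ∠HMU = 37.1° gives MU at -28.50° from the x-axis; with |MU| = 14.0, U = (-10.13, -2.091). Then |ZU| = |U − Z| = 6.473.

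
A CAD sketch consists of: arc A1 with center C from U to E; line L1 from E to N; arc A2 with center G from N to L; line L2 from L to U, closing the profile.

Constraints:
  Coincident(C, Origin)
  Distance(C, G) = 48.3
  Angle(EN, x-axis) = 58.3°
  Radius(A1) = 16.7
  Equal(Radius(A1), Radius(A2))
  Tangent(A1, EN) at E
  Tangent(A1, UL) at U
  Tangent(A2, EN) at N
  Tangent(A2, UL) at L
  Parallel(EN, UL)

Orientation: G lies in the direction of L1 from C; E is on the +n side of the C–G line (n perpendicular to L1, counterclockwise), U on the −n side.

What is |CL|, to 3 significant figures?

51.1

The slot axis is L1's direction at 58.3°, so u = (cos 58.3°, sin 58.3°) = (0.525, 0.851) and n = (−sin 58.3°, cos 58.3°) = (-0.851, 0.525). C is at the origin and G lies 48.3 along u from C, so G = 48.3·u = (25.4, 41.1). Tangency of A1 to both parallel lines with radius 16.7 puts E and U at C ± 16.7·n: E = (-14.2, 8.78), U = (14.2, -8.78). Equal radii place N and L the same way about G: N = G + 16.7·n = (11.2, 49.9), L = G − 16.7·n = (39.6, 32.3). Then |CL| = |L − C| = 51.1.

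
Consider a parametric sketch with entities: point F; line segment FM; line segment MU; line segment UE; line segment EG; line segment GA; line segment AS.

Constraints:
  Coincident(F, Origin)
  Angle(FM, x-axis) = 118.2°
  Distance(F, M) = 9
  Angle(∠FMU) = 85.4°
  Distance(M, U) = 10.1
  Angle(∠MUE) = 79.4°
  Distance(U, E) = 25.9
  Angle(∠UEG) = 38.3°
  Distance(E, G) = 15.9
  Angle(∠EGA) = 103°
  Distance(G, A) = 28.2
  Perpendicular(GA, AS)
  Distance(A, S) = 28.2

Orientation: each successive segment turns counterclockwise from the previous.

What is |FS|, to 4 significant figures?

37.38

F is at the origin; FM runs at 118.2° with length 9.0, so M = (-4.253, 7.932). ∠FMU = 85.4° gives MU at -147.2° from the x-axis; with |MU| = 10.1, U = (-12.74, 2.460). ∠MUE = 79.4° gives UE at -46.60° from the x-axis; with |UE| = 25.9, E = (5.053, -16.36). ∠UEG = 38.3° gives EG at 95.10° from the x-axis; with |EG| = 15.9, G = (3.639, -0.5208). ∠EGA = 103.0° gives GA at 172.1° from the x-axis; with |GA| = 28.2, A = (-24.29, 3.355). GA ⟂ AS, so AS runs at -97.90°; with |AS| = 28.2, S = (-28.17, -24.58). Then |FS| = |S − F| = 37.38.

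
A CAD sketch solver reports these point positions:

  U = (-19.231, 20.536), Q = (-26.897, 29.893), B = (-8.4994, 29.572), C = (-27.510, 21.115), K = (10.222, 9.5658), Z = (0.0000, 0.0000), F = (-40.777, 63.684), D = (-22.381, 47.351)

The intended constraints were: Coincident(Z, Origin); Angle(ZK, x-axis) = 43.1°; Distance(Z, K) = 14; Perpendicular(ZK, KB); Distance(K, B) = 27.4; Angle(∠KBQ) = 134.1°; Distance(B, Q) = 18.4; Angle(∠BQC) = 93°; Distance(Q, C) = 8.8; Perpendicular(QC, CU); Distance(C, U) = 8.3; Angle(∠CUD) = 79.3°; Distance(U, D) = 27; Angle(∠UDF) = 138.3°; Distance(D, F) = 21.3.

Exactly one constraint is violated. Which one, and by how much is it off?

Distance(D, F) = 21.3 — off by 3.30.

Z = (0.00, 0.00) ✓; ZK at 43.10° ✓; |ZK| = 14.00 ✓; ∠(ZK, KB) = 90.00° ✓; |KB| = 27.40 ✓; ∠KBQ = 134.1° ✓; |BQ| = 18.40 ✓; ∠BQC = 93.00° ✓; |QC| = 8.799 ✓; ∠(QC, CU) = 89.99° ✓; |CU| = 8.299 ✓; ∠CUD = 79.30° ✓; |UD| = 27.00 ✓; ∠UDF = 138.3° ✓; |DF| = 24.60 ✗.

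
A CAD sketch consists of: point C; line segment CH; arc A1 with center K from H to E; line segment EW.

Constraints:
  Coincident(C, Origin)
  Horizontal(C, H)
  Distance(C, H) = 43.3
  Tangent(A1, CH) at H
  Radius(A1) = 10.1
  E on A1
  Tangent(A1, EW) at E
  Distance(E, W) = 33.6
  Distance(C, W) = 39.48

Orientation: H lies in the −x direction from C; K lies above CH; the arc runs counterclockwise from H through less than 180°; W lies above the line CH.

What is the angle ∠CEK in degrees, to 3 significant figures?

160°

Checks: |KE| = 10.10 ✓; ∠(KE, EW) = 90.00° ✓; |EW| = 33.60 ✓; |CW| = 39.48 ✓.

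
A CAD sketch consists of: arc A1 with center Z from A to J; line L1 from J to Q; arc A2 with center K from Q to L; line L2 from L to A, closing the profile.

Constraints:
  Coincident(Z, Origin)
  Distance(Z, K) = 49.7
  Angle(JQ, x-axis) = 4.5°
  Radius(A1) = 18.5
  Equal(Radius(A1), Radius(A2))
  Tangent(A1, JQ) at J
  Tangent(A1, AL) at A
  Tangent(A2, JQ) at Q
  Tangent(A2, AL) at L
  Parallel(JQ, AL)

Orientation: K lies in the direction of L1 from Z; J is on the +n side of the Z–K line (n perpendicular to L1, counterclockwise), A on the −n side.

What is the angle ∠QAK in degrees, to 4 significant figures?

16.25°

The slot axis is L1's direction at 4.5°, so u = (cos 4.5°, sin 4.5°) = (0.9969, 0.07846) and n = (−sin 4.5°, cos 4.5°) = (-0.07846, 0.9969). Z is at the origin and K lies 49.7 along u from Z, so K = 49.7·u = (49.55, 3.899). Tangency of A1 to both parallel lines with radius 18.5 puts J and A at Z ± 18.5·n: J = (-1.451, 18.44), A = (1.451, -18.44). Equal radii place Q and L the same way about K: Q = K + 18.5·n = (48.10, 22.34), L = K − 18.5·n = (51.00, -14.54). Then cos ∠QAK = AQ·AK / (|AQ||AK|), giving 16.25°.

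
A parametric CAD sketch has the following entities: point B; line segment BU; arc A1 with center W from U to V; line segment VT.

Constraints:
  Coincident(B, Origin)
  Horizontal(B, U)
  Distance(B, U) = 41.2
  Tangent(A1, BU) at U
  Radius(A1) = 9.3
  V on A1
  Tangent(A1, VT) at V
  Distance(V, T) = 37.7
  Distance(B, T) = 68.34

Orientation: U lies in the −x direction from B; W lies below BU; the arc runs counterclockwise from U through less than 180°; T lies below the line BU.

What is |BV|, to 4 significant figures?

51.40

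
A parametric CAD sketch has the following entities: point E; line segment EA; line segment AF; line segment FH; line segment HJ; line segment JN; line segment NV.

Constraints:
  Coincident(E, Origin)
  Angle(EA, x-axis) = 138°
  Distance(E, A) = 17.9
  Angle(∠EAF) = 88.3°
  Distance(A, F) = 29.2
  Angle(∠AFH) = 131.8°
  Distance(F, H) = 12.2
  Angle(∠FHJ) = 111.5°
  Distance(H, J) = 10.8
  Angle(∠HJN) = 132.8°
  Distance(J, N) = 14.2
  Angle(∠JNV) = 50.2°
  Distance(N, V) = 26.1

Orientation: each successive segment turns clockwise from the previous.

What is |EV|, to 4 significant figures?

34.56

∠HJN = 132.8° gives JN at -117.6° from the x-axis; with |JN| = 14.2, N = (16.11, 9.925). ∠JNV = 50.2° gives NV at 112.6° from the x-axis; with |NV| = 26.1, V = (6.079, 34.02). Then |EV| = |V − E| = 34.56.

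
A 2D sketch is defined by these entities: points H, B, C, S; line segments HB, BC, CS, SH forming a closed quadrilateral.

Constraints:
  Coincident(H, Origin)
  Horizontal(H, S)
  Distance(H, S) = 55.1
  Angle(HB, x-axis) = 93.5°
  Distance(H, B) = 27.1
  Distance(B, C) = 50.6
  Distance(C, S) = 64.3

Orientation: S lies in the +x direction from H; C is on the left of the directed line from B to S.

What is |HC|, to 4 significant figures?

70.87

Checks: H = (0.00, 0.00) ✓; |BC| = 50.60 ✓; |CS| = 64.30 ✓.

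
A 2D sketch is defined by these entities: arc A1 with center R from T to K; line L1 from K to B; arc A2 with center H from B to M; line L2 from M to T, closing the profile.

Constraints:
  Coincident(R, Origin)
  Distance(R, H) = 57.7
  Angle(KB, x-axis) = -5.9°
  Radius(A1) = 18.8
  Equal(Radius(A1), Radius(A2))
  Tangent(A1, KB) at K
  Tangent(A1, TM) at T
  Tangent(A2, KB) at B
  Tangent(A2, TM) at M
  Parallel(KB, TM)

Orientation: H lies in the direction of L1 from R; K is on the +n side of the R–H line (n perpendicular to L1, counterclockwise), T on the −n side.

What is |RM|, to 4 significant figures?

60.69

Tangency of A1 to both parallel lines with radius 18.8 puts K and T at R ± 18.8·n: K = (1.932, 18.70), T = (-1.932, -18.70). Equal radii place B and M the same way about H: B = H + 18.8·n = (59.33, 12.77), M = H − 18.8·n = (55.46, -24.63). Then |RM| = |M − R| = 60.69.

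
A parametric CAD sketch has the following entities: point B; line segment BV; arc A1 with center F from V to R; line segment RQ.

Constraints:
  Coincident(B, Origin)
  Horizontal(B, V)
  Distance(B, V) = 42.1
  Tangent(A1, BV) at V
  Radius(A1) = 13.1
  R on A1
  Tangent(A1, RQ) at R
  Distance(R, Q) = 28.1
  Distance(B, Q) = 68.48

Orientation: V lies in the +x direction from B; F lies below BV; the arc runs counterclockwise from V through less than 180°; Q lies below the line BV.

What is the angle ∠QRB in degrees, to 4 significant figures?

172.9°

Checks: |FV| = 13.10 ✓; |FR| = 13.10 ✓; ∠(FR, RQ) = 90.00° ✓; |RQ| = 28.10 ✓; |BQ| = 68.48 ✓.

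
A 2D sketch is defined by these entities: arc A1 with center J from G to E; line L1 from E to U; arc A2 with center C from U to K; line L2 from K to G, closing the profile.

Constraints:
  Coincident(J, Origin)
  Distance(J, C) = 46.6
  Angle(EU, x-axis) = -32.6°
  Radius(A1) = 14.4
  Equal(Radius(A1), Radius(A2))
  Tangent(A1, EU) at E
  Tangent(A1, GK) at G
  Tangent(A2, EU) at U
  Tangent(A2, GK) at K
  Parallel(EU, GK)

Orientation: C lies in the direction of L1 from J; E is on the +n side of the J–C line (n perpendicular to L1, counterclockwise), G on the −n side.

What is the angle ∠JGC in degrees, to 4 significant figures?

72.83°

J is at the origin and C lies 46.6 along u from J, so C = 46.6·u = (39.26, -25.11). Tangency of A1 to both parallel lines with radius 14.4 puts E and G at J ± 14.4·n: E = (7.758, 12.13), G = (-7.758, -12.13). Then cos ∠JGC = GJ·GC / (|GJ||GC|), giving 72.83°.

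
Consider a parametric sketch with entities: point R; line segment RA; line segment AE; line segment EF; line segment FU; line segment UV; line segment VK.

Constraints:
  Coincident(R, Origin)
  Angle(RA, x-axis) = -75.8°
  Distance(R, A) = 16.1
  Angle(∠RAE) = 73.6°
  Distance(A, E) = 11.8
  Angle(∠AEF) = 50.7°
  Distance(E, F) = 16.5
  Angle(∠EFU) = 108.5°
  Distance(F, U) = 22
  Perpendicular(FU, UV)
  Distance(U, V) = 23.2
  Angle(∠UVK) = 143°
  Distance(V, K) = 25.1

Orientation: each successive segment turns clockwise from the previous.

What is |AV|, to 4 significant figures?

20.01

R is at the origin; RA runs at -75.8° with length 16.1, so A = (3.949, -15.61). ∠RAE = 73.6° gives AE at 177.8° from the x-axis; with |AE| = 11.8, E = (-7.842, -15.16). ∠AEF = 50.7° gives EF at 48.50° from the x-axis; with |EF| = 16.5, F = (3.091, -2.797). ∠EFU = 108.5° gives FU at -23.00° from the x-axis; with |FU| = 22.0, U = (23.34, -11.39). The perpendicularity gives UV at right angles to FU, so UV runs at -113.0°; with |UV| = 23.2, V = (14.28, -32.75). Then |AV| = |V − A| = 20.01.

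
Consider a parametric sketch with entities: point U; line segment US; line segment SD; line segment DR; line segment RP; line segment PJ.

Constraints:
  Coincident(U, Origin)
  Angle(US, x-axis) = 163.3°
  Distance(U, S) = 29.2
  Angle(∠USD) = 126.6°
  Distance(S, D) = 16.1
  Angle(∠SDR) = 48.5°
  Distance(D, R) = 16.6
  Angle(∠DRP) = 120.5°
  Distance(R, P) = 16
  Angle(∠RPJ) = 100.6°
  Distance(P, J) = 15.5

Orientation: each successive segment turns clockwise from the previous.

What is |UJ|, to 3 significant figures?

30.4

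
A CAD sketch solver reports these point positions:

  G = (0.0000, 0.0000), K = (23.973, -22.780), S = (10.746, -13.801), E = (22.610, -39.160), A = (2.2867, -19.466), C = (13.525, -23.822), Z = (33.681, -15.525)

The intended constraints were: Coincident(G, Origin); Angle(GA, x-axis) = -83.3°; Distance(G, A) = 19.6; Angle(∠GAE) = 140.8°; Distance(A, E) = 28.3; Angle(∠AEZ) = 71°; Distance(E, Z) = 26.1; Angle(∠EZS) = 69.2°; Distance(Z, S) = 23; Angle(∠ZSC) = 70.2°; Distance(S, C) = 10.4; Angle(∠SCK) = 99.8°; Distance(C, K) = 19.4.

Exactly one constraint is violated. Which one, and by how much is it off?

Distance(C, K) = 19.4 — off by 8.90.

G = (0.00, 0.00) ✓; GA at -83.30° ✓; |GA| = 19.60 ✓; ∠GAE = 140.8° ✓; |AE| = 28.30 ✓; ∠AEZ = 71.00° ✓; |EZ| = 26.10 ✓; ∠EZS = 69.20° ✓; |ZS| = 23.00 ✓; ∠ZSC = 70.20° ✓; |SC| = 10.40 ✓; ∠SCK = 99.80° ✓; |CK| = 10.50 ✗.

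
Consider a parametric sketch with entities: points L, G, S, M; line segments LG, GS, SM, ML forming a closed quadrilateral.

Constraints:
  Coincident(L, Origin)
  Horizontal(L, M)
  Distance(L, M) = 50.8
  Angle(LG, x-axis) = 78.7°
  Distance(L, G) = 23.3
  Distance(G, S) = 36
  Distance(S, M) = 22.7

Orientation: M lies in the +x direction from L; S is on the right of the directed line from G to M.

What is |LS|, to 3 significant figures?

28.8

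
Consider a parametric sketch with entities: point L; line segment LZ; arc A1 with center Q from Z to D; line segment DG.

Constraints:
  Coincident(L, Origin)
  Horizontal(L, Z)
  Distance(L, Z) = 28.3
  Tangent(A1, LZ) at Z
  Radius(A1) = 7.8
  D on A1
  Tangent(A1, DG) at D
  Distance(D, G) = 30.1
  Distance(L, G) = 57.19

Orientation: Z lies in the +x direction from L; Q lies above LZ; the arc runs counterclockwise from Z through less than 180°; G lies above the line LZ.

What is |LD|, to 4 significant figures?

35.85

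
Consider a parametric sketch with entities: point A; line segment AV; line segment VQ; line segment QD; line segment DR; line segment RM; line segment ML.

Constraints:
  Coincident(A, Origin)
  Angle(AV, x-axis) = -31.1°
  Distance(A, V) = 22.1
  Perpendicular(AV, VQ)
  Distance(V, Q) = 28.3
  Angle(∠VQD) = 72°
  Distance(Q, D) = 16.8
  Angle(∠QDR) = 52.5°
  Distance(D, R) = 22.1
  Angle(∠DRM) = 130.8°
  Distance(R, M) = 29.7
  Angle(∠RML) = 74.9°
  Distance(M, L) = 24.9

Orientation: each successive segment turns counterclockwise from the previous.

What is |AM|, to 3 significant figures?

56.1

A is at the origin; AV runs at -31.1° with length 22.1, so V = (18.9, -11.4). The perpendicularity gives VQ at right angles to AV, so VQ runs at 58.9°; with |VQ| = 28.3, Q = (33.5, 12.8). ∠VQD = 72.0° gives QD at 167° from the x-axis; with |QD| = 16.8, D = (17.2, 16.6). ∠QDR = 52.5° gives DR at -65.6° from the x-axis; with |DR| = 22.1, R = (26.3, -3.50). ∠DRM = 130.8° gives RM at -16.4° from the x-axis; with |RM| = 29.7, M = (54.8, -11.9). Then |AM| = |M − A| = 56.1.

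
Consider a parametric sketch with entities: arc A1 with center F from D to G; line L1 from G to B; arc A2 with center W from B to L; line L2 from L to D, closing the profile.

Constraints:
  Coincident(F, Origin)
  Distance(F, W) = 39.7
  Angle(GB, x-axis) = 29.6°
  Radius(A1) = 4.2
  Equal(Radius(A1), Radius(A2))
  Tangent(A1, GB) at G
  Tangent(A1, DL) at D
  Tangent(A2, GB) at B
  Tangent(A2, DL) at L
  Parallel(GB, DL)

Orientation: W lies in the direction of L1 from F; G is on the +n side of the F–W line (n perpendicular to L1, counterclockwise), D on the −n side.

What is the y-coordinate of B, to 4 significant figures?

23.26

Tangency of A1 to both parallel lines with radius 4.2 puts G and D at F ± 4.2·n: G = (-2.075, 3.652), D = (2.075, -3.652). Equal radii place B and L the same way about W: B = W + 4.2·n = (32.44, 23.26), L = W − 4.2·n = (36.59, 15.96). So B.y = 23.26.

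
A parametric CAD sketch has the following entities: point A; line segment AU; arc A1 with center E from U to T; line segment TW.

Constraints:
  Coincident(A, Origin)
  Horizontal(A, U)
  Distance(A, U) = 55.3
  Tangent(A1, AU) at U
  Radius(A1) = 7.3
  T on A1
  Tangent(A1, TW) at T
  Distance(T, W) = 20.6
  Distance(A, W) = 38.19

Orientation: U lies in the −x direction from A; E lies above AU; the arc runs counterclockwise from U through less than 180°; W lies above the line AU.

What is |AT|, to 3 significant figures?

50.5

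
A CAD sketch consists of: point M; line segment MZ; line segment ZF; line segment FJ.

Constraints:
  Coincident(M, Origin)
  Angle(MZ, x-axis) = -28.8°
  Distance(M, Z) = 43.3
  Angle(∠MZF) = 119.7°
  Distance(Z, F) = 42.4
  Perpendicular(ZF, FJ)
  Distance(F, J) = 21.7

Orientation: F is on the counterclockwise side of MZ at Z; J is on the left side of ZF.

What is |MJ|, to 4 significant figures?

65.81

M is at the origin; MZ runs at -28.8° with length 43.3, so Z = 43.3·(cos -28.8°, sin -28.8°) = (37.94, -20.86). ∠MZF = 119.7°, so ZF runs at -28.8° + (180° − 119.7°) = 31.50° from the x-axis; with |ZF| = 42.4, F = Z + 42.4·(cos 31.50°, sin 31.50°) = (74.10, 1.294). The perpendicularity gives FJ at right angles to ZF; with |FJ| = 21.7 on the left of ZF, J = F + 21.7·(-0.5225, 0.8526) = (62.76, 19.80). Then |MJ| = |J − M| = 65.81.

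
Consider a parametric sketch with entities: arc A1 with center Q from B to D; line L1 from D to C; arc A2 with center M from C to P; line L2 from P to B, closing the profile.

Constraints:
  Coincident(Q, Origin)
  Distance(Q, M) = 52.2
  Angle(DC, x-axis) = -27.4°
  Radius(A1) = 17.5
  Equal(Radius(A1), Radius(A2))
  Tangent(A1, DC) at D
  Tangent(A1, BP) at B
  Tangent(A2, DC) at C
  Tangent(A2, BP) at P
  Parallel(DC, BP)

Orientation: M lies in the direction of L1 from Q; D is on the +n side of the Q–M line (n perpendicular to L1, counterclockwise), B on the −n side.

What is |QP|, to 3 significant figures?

55.1

The slot axis is L1's direction at -27.4°, so u = (cos -27.4°, sin -27.4°) = (0.888, -0.460) and n = (−sin -27.4°, cos -27.4°) = (0.460, 0.888). Q is at the origin and M lies 52.2 along u from Q, so M = 52.2·u = (46.3, -24.0). Tangency of A1 to both parallel lines with radius 17.5 puts D and B at Q ± 17.5·n: D = (8.05, 15.5), B = (-8.05, -15.5). Equal radii place C and P the same way about M: C = M + 17.5·n = (54.4, -8.49), P = M − 17.5·n = (38.3, -39.6). Then |QP| = |P − Q| = 55.1.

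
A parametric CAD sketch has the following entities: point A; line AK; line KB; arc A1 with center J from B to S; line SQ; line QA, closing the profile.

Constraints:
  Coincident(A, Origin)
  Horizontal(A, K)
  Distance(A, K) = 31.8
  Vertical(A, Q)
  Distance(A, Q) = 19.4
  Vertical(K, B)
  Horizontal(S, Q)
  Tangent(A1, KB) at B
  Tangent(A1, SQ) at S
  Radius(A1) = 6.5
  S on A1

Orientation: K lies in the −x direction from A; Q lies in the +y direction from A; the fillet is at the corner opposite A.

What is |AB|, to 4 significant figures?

34.32

A is at the origin; A and K share the same y with |AK| = 31.8 and K on the −x side, so K = (-31.80, 0.000). AQ is vertical with |AQ| = 19.4 and Q on the +y side, so Q = (0.000, 19.40). The virtual corner opposite A is at (-31.80, 19.40). Since A1 is tangent to KB there, JB ⟂ KB and tangency of A1 to SQ means the radius JS is perpendicular to SQ, with radius 6.5, so the center J sits 6.5 in from both sides at J = (-25.30, 12.90). That places the tangent points at B = (-31.80, 12.90) on KB and S = (-25.30, 19.40) on SQ. Then |AB| = |B − A| = 34.32.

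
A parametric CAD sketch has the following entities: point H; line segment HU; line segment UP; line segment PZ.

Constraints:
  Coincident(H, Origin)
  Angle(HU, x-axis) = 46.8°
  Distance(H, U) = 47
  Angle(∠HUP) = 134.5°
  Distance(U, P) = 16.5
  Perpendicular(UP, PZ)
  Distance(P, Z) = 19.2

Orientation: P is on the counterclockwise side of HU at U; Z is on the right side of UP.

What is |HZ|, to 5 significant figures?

72.279

∠HUP = 134.5°, so UP runs at 46.8° + (180° − 134.5°) = 92.300° from the x-axis; with |UP| = 16.5, P = U + 16.5·(cos 92.300°, sin 92.300°) = (31.512, 50.748). UP ⟂ PZ; with |PZ| = 19.2 on the right of UP, Z = P + 19.2·(0.99919, 0.040132) = (50.696, 51.519). Then |HZ| = |Z − H| = 72.279.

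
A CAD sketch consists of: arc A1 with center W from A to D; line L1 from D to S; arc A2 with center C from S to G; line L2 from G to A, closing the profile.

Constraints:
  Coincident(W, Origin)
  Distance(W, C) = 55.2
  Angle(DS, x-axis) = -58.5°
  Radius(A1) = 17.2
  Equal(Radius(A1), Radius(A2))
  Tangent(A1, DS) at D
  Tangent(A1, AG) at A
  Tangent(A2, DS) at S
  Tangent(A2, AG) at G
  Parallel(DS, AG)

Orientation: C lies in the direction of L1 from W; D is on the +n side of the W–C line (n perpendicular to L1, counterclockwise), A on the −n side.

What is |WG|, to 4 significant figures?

57.82

Tangency of A1 to both parallel lines with radius 17.2 puts D and A at W ± 17.2·n: D = (14.67, 8.987), A = (-14.67, -8.987). Equal radii place S and G the same way about C: S = C + 17.2·n = (43.51, -38.08), G = C − 17.2·n = (14.18, -56.05). Then |WG| = |G − W| = 57.82.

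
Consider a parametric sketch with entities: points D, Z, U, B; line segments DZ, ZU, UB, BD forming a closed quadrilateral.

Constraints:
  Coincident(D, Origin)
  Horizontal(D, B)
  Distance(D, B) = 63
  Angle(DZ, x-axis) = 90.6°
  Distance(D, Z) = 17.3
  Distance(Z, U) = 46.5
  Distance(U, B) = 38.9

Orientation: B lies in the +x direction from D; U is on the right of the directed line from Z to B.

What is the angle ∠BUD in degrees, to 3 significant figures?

118°

Checks: |ZU| = 46.50 ✓; |UB| = 38.90 ✓.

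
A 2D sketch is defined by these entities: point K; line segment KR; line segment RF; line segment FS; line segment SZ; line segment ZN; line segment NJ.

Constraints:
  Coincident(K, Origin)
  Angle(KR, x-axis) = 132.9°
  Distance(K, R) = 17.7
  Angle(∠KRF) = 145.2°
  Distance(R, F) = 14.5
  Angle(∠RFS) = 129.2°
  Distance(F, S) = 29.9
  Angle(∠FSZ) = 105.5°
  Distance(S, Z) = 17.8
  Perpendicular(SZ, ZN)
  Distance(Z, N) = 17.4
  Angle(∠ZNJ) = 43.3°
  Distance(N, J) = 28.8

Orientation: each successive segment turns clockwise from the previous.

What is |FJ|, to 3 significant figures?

32.9

SZ is perpendicular to ZN, so ZN runs at -117°; with |ZN| = 17.4, N = (14.1, 25.7). ∠ZNJ = 43.3° gives NJ at 106° from the x-axis; with |NJ| = 28.8, J = (6.08, 53.4). Then |FJ| = |J − F| = 32.9.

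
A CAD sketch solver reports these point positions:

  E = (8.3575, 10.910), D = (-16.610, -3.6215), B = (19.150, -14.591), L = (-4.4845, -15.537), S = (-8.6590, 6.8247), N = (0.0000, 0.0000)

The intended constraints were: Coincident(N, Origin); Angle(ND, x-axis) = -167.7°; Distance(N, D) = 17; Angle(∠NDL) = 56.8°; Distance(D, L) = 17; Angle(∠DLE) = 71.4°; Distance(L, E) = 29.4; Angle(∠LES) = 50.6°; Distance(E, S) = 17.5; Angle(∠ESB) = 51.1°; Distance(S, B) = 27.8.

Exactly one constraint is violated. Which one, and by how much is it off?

Distance(S, B) = 27.8 — off by 7.30.

N = (0.00, 0.00) ✓; ND at -167.7° ✓; |ND| = 17.00 ✓; ∠NDL = 56.80° ✓; |DL| = 17.00 ✓; ∠DLE = 71.40° ✓; |LE| = 29.40 ✓; ∠LES = 50.60° ✓; |ES| = 17.50 ✓; ∠ESB = 51.10° ✓; |SB| = 35.10 ✗.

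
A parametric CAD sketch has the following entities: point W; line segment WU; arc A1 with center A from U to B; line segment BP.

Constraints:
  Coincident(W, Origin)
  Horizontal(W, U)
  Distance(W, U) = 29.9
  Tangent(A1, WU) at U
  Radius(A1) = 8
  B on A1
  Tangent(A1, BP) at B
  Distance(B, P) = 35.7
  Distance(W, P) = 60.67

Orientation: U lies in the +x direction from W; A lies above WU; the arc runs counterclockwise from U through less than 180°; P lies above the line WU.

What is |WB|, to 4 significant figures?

38.35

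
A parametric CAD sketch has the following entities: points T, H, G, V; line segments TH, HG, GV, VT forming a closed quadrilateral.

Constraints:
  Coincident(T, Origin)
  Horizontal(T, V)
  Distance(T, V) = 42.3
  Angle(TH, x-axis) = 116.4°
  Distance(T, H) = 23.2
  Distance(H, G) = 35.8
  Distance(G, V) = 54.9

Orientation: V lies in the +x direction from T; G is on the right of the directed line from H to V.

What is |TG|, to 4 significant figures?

18.33

Checks: |HG| = 35.80 ✓; |GV| = 54.90 ✓.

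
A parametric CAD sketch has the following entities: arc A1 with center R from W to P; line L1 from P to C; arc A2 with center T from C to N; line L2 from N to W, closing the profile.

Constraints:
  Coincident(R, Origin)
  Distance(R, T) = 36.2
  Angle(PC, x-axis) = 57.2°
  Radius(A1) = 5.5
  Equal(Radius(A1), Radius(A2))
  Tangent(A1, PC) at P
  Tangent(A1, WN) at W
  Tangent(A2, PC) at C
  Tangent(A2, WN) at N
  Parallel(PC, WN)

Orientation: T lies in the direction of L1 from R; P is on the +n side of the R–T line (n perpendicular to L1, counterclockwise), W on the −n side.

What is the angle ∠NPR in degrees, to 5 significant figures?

73.098°

Tangency of A1 to both parallel lines with radius 5.5 puts P and W at R ± 5.5·n: P = (-4.6231, 2.9794), W = (4.6231, -2.9794). Equal radii place C and N the same way about T: C = T + 5.5·n = (14.987, 33.408), N = T − 5.5·n = (24.233, 27.449). Then cos ∠NPR = PN·PR / (|PN||PR|), giving 73.098°.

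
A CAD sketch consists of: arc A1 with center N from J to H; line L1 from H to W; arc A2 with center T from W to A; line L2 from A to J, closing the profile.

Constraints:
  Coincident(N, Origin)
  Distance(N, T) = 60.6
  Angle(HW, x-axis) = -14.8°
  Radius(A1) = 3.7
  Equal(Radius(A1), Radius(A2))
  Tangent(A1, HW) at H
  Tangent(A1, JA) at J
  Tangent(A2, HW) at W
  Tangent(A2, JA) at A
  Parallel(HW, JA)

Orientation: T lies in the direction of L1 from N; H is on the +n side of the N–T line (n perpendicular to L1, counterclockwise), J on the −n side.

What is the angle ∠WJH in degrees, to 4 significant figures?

83.04°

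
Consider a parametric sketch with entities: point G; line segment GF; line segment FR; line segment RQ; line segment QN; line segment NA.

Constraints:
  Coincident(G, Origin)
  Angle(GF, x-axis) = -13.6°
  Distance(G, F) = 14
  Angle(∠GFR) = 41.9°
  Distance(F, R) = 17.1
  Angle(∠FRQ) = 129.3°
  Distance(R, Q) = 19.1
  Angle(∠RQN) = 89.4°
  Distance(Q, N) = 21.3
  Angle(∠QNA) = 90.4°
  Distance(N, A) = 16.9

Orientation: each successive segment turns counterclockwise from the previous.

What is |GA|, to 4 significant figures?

10.20

G is at the origin; GF runs at -13.6° with length 14.0, so F = (13.61, -3.292). ∠GFR = 41.9° gives FR at 124.5° from the x-axis; with |FR| = 17.1, R = (3.922, 10.80). ∠FRQ = 129.3° gives RQ at 175.2° from the x-axis; with |RQ| = 19.1, Q = (-15.11, 12.40). ∠RQN = 89.4° gives QN at -94.20° from the x-axis; with |QN| = 21.3, N = (-16.67, -8.844). ∠QNA = 90.4° gives NA at -4.600° from the x-axis; with |NA| = 16.9, A = (0.1745, -10.20). Then |GA| = |A − G| = 10.20.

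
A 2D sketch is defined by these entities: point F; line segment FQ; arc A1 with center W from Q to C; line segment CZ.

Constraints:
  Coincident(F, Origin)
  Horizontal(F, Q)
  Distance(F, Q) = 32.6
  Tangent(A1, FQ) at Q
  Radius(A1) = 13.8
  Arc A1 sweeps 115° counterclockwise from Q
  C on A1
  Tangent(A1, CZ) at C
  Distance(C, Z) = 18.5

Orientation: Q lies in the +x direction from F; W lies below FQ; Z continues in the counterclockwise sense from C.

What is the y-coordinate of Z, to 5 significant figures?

-36.399

F is at the origin; F and Q share the same y with |FQ| = 32.6 and Q on the +x side, so Q = (32.600, 0.0000). The tangent condition forces WQ to be normal to FQ, so W = Q + (0, -13.8) = (32.600, -13.800). On A1, Q sits at bearing 90° from W; a 115° counterclockwise sweep puts C at bearing 205°, so C = W + 13.8·(cos 205°, sin 205°) = (20.093, -19.632). Tangency of A1 to CZ means the radius WC is perpendicular to CZ, so CZ runs along (−sin 205°, cos 205°); with |CZ| = 18.5, Z = (27.911, -36.399). So Z.y = -36.399.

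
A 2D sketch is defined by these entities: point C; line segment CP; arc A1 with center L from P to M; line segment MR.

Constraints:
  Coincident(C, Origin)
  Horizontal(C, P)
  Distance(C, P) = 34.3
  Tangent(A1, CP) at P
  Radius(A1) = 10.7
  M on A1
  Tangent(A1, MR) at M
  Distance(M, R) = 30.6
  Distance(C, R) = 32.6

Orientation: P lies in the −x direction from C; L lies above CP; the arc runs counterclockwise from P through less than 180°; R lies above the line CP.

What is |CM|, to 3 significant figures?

25.7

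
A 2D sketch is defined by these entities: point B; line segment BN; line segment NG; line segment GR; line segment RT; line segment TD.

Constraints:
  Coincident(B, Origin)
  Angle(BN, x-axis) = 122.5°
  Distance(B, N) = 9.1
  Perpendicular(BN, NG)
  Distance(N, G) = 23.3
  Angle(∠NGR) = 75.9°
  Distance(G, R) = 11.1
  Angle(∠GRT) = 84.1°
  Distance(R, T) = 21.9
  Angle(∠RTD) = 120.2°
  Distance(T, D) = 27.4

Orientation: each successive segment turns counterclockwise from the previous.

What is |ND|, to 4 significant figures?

24.18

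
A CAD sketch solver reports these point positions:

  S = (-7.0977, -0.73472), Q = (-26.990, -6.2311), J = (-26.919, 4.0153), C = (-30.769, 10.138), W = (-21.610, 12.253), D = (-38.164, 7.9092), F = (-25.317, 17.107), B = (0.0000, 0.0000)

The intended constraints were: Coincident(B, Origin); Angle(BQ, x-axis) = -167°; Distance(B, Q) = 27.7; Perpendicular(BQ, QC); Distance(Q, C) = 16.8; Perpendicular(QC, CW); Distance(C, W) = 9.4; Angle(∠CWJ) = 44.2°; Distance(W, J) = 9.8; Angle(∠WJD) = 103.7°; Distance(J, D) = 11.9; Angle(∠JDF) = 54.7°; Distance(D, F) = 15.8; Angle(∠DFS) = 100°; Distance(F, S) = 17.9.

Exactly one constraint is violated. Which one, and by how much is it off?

Distance(F, S) = 17.9 — off by 7.60.

B = (0.00, 0.00) ✓; BQ at -167.0° ✓; |BQ| = 27.70 ✓; ∠(BQ, QC) = 90.00° ✓; |QC| = 16.80 ✓; ∠(QC, CW) = 90.00° ✓; |CW| = 9.400 ✓; ∠CWJ = 44.20° ✓; |WJ| = 9.800 ✓; ∠WJD = 103.7° ✓; |JD| = 11.90 ✓; ∠JDF = 54.70° ✓; |DF| = 15.80 ✓; ∠DFS = 100.0° ✓; |FS| = 25.50 ✗.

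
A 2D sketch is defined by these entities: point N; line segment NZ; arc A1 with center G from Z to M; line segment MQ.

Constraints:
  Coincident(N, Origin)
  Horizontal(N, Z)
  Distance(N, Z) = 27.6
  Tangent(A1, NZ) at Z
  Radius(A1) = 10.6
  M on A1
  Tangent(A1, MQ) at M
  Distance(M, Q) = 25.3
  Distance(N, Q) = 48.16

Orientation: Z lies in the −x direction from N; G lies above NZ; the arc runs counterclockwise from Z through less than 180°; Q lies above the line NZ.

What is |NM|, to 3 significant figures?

23.8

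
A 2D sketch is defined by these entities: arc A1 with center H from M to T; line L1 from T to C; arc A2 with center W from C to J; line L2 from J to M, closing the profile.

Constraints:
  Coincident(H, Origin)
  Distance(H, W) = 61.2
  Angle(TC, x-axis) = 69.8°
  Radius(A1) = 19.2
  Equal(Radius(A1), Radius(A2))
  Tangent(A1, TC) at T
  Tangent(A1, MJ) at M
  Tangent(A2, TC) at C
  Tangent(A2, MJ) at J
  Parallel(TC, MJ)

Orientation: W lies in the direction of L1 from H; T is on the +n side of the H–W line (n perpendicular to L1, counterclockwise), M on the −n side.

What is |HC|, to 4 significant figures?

64.14

The slot axis is L1's direction at 69.8°, so u = (cos 69.8°, sin 69.8°) = (0.3453, 0.9385) and n = (−sin 69.8°, cos 69.8°) = (-0.9385, 0.3453). H is at the origin and W lies 61.2 along u from H, so W = 61.2·u = (21.13, 57.44). Tangency of A1 to both parallel lines with radius 19.2 puts T and M at H ± 19.2·n: T = (-18.02, 6.630), M = (18.02, -6.630). Equal radii place C and J the same way about W: C = W + 19.2·n = (3.113, 64.07), J = W − 19.2·n = (39.15, 50.81). Then |HC| = |C − H| = 64.14.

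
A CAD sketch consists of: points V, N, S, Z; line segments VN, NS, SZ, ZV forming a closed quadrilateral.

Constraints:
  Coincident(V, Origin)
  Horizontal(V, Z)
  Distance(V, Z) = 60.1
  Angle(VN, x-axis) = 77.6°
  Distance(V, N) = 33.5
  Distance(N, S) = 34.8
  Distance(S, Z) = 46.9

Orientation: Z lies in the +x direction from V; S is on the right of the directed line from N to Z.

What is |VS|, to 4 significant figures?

13.32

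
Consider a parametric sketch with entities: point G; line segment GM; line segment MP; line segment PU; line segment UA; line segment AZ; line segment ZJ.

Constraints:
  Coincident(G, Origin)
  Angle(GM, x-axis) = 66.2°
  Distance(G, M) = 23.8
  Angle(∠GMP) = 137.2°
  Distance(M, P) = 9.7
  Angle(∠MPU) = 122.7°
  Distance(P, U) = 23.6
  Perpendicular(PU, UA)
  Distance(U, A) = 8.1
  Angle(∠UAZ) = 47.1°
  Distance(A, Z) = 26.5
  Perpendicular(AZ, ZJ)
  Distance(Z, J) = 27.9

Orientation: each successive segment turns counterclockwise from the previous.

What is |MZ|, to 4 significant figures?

20.41

G is at the origin; GM runs at 66.2° with length 23.8, so M = (9.604, 21.78). ∠GMP = 137.2° gives MP at 109.0° from the x-axis; with |MP| = 9.7, P = (6.446, 30.95). ∠MPU = 122.7° gives PU at 166.3° from the x-axis; with |PU| = 23.6, U = (-16.48, 36.54). PU ⟂ UA, so UA runs at -103.7°; with |UA| = 8.1, A = (-18.40, 28.67). ∠UAZ = 47.1° gives AZ at 29.20° from the x-axis; with |AZ| = 26.5, Z = (4.732, 41.60). Then |MZ| = |Z − M| = 20.41.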